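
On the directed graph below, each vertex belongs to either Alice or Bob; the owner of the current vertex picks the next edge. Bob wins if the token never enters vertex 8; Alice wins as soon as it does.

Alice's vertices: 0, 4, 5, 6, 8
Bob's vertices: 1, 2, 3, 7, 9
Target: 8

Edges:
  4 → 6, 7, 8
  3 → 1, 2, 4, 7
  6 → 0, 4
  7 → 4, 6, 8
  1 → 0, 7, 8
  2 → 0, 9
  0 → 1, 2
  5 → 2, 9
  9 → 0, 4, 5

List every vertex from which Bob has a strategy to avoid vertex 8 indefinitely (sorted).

A0 = {8}
A1: add {4} — 4 (Alice) has 4→8.
A2: add {6} — 6 (Alice) has 6→4.
A3: add {7} — 7 (Bob): all of {4, 6, 8} already in.
A4 = A3; e.g. 0 (Alice) has no edge into A3. Fixed point.
Alice's attractor = {4, 6, 7, 8}; Bob avoids the target exactly from the complement.

0, 1, 2, 3, 5, 9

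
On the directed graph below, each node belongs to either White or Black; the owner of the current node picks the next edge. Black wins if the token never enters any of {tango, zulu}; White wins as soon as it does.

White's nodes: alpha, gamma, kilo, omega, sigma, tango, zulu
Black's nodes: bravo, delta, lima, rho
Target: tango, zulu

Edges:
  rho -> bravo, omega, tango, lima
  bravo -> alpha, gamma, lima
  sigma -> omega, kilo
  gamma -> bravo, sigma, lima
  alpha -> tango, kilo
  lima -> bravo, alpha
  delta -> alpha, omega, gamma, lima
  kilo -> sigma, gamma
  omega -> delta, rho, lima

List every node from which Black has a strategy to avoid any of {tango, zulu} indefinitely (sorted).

A0 = {tango, zulu}
A1: add {alpha} — alpha (White) has alpha→tango.
A2 = A1; e.g. bravo (Black) can still go to gamma. Fixed point.
White's attractor = {alpha, tango, zulu}; Black avoids the target exactly from the complement.

bravo, delta, gamma, kilo, lima, omega, rho, sigma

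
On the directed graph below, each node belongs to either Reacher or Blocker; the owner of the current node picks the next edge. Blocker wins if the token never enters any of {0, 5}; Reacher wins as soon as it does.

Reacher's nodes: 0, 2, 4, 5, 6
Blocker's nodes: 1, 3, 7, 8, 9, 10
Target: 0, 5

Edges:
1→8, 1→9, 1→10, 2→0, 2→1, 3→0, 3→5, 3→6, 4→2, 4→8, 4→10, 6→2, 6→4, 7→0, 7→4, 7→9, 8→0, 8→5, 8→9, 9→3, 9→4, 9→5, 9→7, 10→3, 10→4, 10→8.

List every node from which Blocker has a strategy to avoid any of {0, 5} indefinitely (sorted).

1, 7, 8, 9, 10

A0 = {0, 5}
A1: add {2} — 2 (Reacher) has 2→0.
A2: add {4, 6} — 4 (Reacher) has 4→2; 6 (Reacher) has 6→2.
A3: add {3} — 3 (Blocker): all of {0, 5, 6} already in.
A4 = A3; e.g. 1 (Blocker) can still go to 8. Fixed point.
Reacher's attractor = {0, 2, 3, 4, 5, 6}; Blocker avoids the target exactly from the complement.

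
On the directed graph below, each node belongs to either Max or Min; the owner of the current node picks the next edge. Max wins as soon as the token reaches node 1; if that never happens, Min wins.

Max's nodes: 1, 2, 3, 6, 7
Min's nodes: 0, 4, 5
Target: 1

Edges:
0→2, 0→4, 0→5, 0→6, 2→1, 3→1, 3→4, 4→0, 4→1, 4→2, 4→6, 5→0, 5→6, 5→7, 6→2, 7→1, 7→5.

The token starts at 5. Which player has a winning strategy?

A0 = {1}
A1: add {2, 3, 7} — 2 (Max) has 2→1; 3 (Max) has 3→1; 7 (Max) has 7→1.
A2: add {6} — 6 (Max) has 6→2.
A3 = A2; e.g. 0 (Min) can still go to 4. Fixed point.
5 never enters the attractor, so Min can avoid the target forever.

Min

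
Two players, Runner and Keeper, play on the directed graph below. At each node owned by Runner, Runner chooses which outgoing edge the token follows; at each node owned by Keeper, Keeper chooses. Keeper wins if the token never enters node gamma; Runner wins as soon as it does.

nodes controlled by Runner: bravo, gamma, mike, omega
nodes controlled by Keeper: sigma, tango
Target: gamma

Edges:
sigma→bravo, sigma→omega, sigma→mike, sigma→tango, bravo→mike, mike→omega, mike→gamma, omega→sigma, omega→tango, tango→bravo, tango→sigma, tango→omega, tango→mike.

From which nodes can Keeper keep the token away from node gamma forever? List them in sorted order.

omega, sigma, tango

A0 = {gamma}
A1: add {mike} — mike (Runner) has mike→gamma.
A2: add {bravo} — bravo (Runner) has bravo→mike.
A3 = A2; e.g. sigma (Keeper) can still go to omega. Fixed point.
Runner's attractor = {bravo, gamma, mike}; Keeper avoids the target exactly from the complement.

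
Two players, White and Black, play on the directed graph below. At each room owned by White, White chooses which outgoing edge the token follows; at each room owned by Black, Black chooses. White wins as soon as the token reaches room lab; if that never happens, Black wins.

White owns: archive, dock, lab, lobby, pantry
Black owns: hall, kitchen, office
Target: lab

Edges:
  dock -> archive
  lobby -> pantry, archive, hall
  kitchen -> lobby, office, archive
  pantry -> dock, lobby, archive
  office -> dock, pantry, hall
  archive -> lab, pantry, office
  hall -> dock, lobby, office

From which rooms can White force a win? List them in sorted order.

A0 = {lab}
A1: add {archive} — archive (White) has archive→lab.
A2: add {dock, lobby, pantry} — dock (White) has dock→archive; lobby (White) has lobby→archive; pantry (White) has pantry→archive.
A3 = A2; e.g. kitchen (Black) can still go to office. Fixed point.
White's winning region = {archive, dock, lab, lobby, pantry}.

archive, dock, lab, lobby, pantry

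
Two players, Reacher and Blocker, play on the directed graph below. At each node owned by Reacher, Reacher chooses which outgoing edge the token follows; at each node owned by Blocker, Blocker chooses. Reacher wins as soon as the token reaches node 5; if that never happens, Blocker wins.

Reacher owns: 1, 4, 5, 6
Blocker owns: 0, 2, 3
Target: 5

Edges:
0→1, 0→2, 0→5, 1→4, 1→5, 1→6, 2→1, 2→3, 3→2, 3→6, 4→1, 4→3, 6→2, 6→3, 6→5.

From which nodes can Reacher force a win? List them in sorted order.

1, 4, 5, 6

A0 = {5}
A1: add {1, 6} — 1 (Reacher) has 1→5; 6 (Reacher) has 6→5.
A2: add {4} — 4 (Reacher) has 4→1.
A3 = A2; e.g. 0 (Blocker) can still go to 2. Fixed point.
Reacher's winning region = {1, 4, 5, 6}.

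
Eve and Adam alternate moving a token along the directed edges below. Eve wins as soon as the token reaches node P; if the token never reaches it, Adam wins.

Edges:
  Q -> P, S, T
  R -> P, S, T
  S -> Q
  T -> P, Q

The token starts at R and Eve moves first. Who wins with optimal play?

Eve

Track states (vertex, player-to-move).
A0 = {(P,Eve), (P,Adam)}
A1: add {(Q,Eve), (R,Eve), (T,Eve)}.
(R,Eve) ∈ A1 ⇒ Eve forces the target.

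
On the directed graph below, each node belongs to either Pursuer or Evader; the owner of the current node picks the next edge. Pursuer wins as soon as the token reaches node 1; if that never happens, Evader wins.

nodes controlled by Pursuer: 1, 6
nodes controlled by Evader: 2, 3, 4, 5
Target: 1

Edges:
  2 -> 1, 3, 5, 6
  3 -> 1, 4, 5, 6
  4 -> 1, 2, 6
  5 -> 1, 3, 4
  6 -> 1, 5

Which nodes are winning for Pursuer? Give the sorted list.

A0 = {1}
A1: add {6} — 6 (Pursuer) has 6→1.
A2 = A1; e.g. 2 (Evader) can still go to 3. Fixed point.
Pursuer's winning region = {1, 6}.

1, 6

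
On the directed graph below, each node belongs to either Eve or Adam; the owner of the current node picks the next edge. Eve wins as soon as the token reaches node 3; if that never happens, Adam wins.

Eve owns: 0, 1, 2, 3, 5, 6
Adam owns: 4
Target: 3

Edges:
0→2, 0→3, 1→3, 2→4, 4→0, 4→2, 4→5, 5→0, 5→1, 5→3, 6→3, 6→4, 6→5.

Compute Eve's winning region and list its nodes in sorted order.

0, 1, 3, 5, 6

A0 = {3}
A1: add {0, 1, 5, 6} — 0 (Eve) has 0→3; 1 (Eve) has 1→3; 5 (Eve) has 5→3; 6 (Eve) has 6→3.
A2 = A1; e.g. 2 (Eve) has no edge into A1. Fixed point.
Eve's winning region = {0, 1, 3, 5, 6}.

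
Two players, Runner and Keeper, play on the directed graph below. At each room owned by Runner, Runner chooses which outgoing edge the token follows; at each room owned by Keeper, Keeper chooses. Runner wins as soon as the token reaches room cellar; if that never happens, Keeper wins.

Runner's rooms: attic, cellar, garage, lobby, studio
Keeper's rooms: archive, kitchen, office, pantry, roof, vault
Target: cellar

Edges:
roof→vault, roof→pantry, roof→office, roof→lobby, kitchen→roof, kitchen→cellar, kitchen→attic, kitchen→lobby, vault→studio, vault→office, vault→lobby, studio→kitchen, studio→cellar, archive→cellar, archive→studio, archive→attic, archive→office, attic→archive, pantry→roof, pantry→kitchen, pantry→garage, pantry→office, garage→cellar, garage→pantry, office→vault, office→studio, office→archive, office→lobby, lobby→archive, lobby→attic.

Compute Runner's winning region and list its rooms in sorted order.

cellar, garage, studio

A0 = {cellar}
A1: add {garage, studio} — studio (Runner) has studio→cellar; garage (Runner) has garage→cellar.
A2 = A1; e.g. roof (Keeper) can still go to vault. Fixed point.
Runner's winning region = {cellar, garage, studio}.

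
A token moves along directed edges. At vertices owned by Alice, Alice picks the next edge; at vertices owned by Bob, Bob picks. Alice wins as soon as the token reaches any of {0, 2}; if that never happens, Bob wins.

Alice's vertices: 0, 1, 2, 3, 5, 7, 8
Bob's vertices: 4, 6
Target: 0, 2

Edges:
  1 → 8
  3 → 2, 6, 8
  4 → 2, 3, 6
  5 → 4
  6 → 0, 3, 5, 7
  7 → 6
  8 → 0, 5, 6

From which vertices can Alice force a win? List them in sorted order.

0, 1, 2, 3, 8

A0 = {0, 2}
A1: add {3, 8} — 3 (Alice) has 3→2; 8 (Alice) has 8→0.
A2: add {1} — 1 (Alice) has 1→8.
A3 = A2; e.g. 4 (Bob) can still go to 6. Fixed point.
Alice's winning region = {0, 1, 2, 3, 8}.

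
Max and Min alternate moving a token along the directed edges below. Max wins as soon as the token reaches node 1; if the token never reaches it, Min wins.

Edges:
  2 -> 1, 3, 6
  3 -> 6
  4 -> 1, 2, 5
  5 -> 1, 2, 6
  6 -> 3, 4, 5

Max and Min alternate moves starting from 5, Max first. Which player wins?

Track states (vertex, player-to-move).
A0 = {(1,Max), (1,Min)}
A1: add {(2,Max), (4,Max), (5,Max)}.
(5,Max) ∈ A1 ⇒ Max forces the target.

Max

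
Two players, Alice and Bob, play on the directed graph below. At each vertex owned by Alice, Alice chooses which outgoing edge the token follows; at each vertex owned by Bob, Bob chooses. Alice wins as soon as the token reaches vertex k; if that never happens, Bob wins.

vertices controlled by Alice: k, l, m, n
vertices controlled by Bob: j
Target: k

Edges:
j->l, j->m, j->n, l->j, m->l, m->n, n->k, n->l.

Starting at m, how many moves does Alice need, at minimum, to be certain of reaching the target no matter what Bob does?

A0 = {k}
A1: add {n} — n (Alice) has n→k.
A2: add {m} — m (Alice) has m→n.
A3 = A2; e.g. j (Bob) can still go to l. Fixed point.
m enters the attractor at level 2, so Alice can force the target in 2 moves from there.

2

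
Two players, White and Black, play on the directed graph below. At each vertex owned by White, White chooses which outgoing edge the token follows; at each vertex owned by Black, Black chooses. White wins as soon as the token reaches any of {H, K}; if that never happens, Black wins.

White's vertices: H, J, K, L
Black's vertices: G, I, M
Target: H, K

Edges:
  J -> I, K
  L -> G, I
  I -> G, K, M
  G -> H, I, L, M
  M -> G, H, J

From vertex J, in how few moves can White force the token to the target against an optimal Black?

1

A0 = {H, K}
A1: add {J} — J (White) has J→K.
A2 = A1; e.g. G (Black) can still go to I. Fixed point.
J enters the attractor at level 1, so White can force the target in 1 move from there.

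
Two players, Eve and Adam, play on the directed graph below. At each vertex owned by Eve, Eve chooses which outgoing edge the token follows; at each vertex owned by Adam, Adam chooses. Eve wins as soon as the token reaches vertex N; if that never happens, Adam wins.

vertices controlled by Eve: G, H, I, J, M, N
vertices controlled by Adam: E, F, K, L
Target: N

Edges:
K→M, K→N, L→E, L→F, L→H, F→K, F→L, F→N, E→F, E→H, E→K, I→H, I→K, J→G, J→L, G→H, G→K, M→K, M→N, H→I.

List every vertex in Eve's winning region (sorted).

G, H, I, J, K, M, N

A0 = {N}
A1: add {M} — M (Eve) has M→N.
A2: add {K} — K (Adam): all of {M, N} already in.
A3: add {G, I} — G (Eve) has G→K; I (Eve) has I→K.
A4: add {H, J} — H (Eve) has H→I; J (Eve) has J→G.
A5 = A4; e.g. E (Adam) can still go to F. Fixed point.
Eve's winning region = {G, H, I, J, K, M, N}.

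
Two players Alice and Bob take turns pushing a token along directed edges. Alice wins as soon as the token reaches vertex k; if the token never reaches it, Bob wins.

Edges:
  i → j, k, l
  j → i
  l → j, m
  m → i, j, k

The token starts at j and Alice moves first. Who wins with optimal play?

Track states (vertex, player-to-move).
A0 = {(k,Alice), (k,Bob)}
A1: add {(i,Alice), (m,Alice)}.
A2: add {(j,Bob)}.
A3: add {(l,Alice)}.
A4 = A3; e.g. (i,Bob) stays out. (j,Alice) never enters ⇒ Bob avoids the target.

Bob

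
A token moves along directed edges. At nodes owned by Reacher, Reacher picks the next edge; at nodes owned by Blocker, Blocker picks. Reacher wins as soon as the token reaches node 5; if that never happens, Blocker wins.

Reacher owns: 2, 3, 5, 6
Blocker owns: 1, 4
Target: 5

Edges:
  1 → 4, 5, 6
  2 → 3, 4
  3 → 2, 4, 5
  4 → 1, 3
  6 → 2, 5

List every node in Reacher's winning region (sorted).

A0 = {5}
A1: add {3, 6} — 3 (Reacher) has 3→5; 6 (Reacher) has 6→5.
A2: add {2} — 2 (Reacher) has 2→3.
A3 = A2; e.g. 1 (Blocker) can still go to 4. Fixed point.
Reacher's winning region = {2, 3, 5, 6}.

2, 3, 5, 6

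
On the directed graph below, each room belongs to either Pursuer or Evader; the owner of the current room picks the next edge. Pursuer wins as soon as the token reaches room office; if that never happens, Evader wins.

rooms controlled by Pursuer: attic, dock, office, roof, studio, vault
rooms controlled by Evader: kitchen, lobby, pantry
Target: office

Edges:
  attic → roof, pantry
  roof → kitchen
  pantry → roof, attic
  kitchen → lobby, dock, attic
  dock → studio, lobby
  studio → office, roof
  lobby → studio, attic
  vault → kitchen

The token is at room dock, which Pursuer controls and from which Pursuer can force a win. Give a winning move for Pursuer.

studio

A0 = {office}
A1: add {studio} — studio (Pursuer) has studio→office.
A2: add {dock} — dock (Pursuer) has dock→studio.
A3 = A2; e.g. vault (Pursuer) has no edge into A2. Fixed point.
From dock, successor studio is in the attractor (rank 1); the other successor lobby is not.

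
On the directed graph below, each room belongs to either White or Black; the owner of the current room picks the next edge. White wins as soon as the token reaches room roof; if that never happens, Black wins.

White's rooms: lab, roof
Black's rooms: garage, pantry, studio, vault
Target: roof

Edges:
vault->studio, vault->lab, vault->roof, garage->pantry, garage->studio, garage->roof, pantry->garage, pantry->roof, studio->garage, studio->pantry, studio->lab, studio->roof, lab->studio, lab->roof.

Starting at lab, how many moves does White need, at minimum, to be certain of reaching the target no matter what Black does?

1

A0 = {roof}
A1: add {lab} — lab (White) has lab→roof.
A2 = A1; e.g. vault (Black) can still go to studio. Fixed point.
lab enters the attractor at level 1, so White can force the target in 1 move from there.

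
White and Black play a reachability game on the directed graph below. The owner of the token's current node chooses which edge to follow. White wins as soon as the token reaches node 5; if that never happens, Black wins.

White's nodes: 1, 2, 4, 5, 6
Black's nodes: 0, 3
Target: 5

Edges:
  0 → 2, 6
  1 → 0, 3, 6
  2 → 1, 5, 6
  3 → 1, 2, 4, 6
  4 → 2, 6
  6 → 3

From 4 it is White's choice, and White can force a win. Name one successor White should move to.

A0 = {5}
A1: add {2} — 2 (White) has 2→5.
A2: add {4} — 4 (White) has 4→2.
A3 = A2; e.g. 0 (Black) can still go to 6. Fixed point.
From 4, successor 2 is in the attractor (rank 1); the other successor 6 is not.

2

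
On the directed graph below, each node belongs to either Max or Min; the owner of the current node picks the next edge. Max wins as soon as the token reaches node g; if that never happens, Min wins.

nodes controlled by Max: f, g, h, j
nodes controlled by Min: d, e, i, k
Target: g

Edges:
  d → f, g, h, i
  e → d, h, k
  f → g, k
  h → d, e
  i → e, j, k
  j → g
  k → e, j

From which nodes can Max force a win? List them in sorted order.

A0 = {g}
A1: add {f, j} — f (Max) has f→g; j (Max) has j→g.
A2 = A1; e.g. d (Min) can still go to h. Fixed point.
Max's winning region = {f, g, j}.

f, g, j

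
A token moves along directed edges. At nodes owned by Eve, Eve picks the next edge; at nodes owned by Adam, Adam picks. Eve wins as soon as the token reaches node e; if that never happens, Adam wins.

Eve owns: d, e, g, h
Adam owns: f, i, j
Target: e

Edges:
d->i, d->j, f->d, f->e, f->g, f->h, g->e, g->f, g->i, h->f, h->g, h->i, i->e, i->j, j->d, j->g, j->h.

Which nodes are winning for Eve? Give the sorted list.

A0 = {e}
A1: add {g} — g (Eve) has g→e.
A2: add {h} — h (Eve) has h→g.
A3 = A2; e.g. d (Eve) has no edge into A2. Fixed point.
Eve's winning region = {e, g, h}.

e, g, h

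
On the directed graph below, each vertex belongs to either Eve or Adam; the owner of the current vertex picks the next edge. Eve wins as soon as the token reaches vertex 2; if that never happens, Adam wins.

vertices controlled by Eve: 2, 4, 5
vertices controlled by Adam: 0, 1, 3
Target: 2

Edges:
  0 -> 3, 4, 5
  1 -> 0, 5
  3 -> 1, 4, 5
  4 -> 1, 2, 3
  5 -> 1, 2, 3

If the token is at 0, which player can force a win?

A0 = {2}
A1: add {4, 5} — 4 (Eve) has 4→2; 5 (Eve) has 5→2.
A2 = A1; e.g. 0 (Adam) can still go to 3. Fixed point.
0 never enters the attractor, so Adam can avoid the target forever.

Adam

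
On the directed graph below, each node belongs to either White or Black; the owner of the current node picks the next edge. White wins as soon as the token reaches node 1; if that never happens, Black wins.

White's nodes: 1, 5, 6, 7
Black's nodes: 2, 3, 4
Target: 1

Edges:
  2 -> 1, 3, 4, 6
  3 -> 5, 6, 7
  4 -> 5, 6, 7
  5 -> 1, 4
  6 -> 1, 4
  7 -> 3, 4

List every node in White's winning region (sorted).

A0 = {1}
A1: add {5, 6} — 5 (White) has 5→1; 6 (White) has 6→1.
A2 = A1; e.g. 2 (Black) can still go to 3. Fixed point.
White's winning region = {1, 5, 6}.

1, 5, 6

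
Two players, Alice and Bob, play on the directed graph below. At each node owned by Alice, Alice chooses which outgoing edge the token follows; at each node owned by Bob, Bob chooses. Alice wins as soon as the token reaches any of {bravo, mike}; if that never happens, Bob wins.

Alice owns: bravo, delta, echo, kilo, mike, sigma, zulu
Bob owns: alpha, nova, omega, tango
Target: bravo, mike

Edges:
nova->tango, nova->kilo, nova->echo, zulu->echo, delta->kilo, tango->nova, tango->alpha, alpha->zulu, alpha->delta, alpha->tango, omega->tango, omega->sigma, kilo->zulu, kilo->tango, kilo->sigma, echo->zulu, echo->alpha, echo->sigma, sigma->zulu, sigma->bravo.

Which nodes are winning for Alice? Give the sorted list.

bravo, delta, echo, kilo, mike, sigma, zulu

A0 = {bravo, mike}
A1: add {sigma} — sigma (Alice) has sigma→bravo.
A2: add {echo, kilo} — kilo (Alice) has kilo→sigma; echo (Alice) has echo→sigma.
A3: add {delta, zulu} — zulu (Alice) has zulu→echo; delta (Alice) has delta→kilo.
A4 = A3; e.g. nova (Bob) can still go to tango. Fixed point.
Alice's winning region = {bravo, delta, echo, kilo, mike, sigma, zulu}.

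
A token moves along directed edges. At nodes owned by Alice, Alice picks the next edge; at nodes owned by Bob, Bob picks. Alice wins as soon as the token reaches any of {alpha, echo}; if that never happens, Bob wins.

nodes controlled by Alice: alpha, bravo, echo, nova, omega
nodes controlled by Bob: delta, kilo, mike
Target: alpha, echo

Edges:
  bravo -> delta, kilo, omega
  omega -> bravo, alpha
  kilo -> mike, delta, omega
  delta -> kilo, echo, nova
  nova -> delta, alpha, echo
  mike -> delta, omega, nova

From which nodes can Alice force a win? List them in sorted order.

A0 = {alpha, echo}
A1: add {nova, omega} — omega (Alice) has omega→alpha; nova (Alice) has nova→alpha.
A2: add {bravo} — bravo (Alice) has bravo→omega.
A3 = A2; e.g. mike (Bob) can still go to delta. Fixed point.
Alice's winning region = {alpha, bravo, echo, nova, omega}.

alpha, bravo, echo, nova, omega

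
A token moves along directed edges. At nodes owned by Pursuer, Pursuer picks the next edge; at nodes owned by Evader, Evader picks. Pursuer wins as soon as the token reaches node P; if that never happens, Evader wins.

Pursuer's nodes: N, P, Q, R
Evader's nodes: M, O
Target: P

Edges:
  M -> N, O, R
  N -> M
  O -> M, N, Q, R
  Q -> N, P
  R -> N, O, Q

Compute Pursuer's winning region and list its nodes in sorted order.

P, Q, R

A0 = {P}
A1: add {Q} — Q (Pursuer) has Q→P.
A2: add {R} — R (Pursuer) has R→Q.
A3 = A2; e.g. M (Evader) can still go to N. Fixed point.
Pursuer's winning region = {P, Q, R}.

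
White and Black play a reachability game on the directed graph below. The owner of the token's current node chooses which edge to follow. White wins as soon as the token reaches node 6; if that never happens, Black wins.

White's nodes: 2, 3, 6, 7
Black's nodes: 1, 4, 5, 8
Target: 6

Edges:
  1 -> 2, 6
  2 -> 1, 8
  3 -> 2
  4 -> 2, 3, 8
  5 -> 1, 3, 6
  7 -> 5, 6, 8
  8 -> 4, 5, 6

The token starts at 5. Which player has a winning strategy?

Black

A0 = {6}
A1: add {7} — 7 (White) has 7→6.
A2 = A1; e.g. 1 (Black) can still go to 2. Fixed point.
5 never enters the attractor, so Black can avoid the target forever.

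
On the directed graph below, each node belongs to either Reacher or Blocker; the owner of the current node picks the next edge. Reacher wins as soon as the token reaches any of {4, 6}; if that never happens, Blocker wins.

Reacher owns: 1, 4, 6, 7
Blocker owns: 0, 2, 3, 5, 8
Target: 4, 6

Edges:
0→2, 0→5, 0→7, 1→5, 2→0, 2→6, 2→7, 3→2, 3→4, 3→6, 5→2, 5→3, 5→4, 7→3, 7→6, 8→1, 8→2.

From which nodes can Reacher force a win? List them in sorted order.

A0 = {4, 6}
A1: add {7} — 7 (Reacher) has 7→6.
A2 = A1; e.g. 0 (Blocker) can still go to 2. Fixed point.
Reacher's winning region = {4, 6, 7}.

4, 6, 7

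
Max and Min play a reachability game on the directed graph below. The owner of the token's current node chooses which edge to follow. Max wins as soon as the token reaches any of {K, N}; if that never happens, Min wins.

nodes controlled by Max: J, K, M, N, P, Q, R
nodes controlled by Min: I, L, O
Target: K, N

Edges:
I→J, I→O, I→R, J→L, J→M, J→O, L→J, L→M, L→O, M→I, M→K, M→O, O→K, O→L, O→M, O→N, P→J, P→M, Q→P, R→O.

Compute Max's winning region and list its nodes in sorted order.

A0 = {K, N}
A1: add {M} — M (Max) has M→K.
A2: add {J, P} — J (Max) has J→M; P (Max) has P→M.
A3: add {Q} — Q (Max) has Q→P.
A4 = A3; e.g. I (Min) can still go to O. Fixed point.
Max's winning region = {J, K, M, N, P, Q}.

J, K, M, N, P, Q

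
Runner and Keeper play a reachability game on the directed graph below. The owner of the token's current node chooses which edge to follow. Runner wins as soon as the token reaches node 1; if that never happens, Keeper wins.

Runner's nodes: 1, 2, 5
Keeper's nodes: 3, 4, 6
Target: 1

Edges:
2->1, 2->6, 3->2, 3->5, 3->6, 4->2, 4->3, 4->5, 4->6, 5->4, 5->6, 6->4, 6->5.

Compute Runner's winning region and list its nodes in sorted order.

A0 = {1}
A1: add {2} — 2 (Runner) has 2→1.
A2 = A1; e.g. 3 (Keeper) can still go to 5. Fixed point.
Runner's winning region = {1, 2}.

1, 2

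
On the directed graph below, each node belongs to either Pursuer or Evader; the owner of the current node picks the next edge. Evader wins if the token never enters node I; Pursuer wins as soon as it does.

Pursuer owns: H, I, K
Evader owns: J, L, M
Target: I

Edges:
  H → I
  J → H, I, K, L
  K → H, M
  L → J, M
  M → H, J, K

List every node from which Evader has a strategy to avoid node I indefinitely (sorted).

J, L, M

A0 = {I}
A1: add {H} — H (Pursuer) has H→I.
A2: add {K} — K (Pursuer) has K→H.
A3 = A2; e.g. J (Evader) can still go to L. Fixed point.
Pursuer's attractor = {H, I, K}; Evader avoids the target exactly from the complement.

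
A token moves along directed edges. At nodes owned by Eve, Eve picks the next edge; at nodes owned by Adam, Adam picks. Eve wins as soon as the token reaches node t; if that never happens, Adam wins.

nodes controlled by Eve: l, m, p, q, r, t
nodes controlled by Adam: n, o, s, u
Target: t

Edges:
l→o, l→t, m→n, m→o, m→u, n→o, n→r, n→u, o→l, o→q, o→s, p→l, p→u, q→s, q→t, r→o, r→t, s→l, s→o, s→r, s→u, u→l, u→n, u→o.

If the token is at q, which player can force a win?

A0 = {t}
A1: add {l, q, r} — l (Eve) has l→t; q (Eve) has q→t; r (Eve) has r→t.
q ∈ A1, so Eve can force the target.

Eve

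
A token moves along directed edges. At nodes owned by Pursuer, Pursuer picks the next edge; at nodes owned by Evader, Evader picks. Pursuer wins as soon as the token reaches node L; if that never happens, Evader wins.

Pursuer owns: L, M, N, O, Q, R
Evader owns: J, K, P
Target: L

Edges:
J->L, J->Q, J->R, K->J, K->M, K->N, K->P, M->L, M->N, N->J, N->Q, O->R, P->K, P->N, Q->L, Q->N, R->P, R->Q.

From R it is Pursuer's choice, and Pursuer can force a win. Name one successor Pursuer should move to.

Q

A0 = {L}
A1: add {M, Q} — M (Pursuer) has M→L; Q (Pursuer) has Q→L.
A2: add {N, R} — N (Pursuer) has N→Q; R (Pursuer) has R→Q.
A3: add {J, O} — J (Evader): all of {L, Q, R} already in; O (Pursuer) has O→R.
A4 = A3; e.g. K (Evader) can still go to P. Fixed point.
From R, successor Q is in the attractor (rank 1); the other successor P is not.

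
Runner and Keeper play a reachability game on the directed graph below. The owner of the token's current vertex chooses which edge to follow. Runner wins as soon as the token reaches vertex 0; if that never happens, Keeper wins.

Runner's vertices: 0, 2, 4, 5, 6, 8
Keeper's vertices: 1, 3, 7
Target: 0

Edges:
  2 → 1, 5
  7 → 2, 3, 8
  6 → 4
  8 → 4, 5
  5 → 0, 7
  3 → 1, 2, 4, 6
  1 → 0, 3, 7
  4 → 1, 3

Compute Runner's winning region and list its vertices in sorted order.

A0 = {0}
A1: add {5} — 5 (Runner) has 5→0.
A2: add {2, 8} — 2 (Runner) has 2→5; 8 (Runner) has 8→5.
A3 = A2; e.g. 1 (Keeper) can still go to 3. Fixed point.
Runner's winning region = {0, 2, 5, 8}.

0, 2, 5, 8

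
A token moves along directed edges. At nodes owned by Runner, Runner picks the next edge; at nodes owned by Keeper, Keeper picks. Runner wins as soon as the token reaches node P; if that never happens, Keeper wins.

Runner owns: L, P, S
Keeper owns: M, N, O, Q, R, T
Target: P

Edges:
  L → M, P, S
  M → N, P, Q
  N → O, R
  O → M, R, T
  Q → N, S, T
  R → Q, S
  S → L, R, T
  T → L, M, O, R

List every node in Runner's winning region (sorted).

A0 = {P}
A1: add {L} — L (Runner) has L→P.
A2: add {S} — S (Runner) has S→L.
A3 = A2; e.g. M (Keeper) can still go to N. Fixed point.
Runner's winning region = {L, P, S}.

L, P, S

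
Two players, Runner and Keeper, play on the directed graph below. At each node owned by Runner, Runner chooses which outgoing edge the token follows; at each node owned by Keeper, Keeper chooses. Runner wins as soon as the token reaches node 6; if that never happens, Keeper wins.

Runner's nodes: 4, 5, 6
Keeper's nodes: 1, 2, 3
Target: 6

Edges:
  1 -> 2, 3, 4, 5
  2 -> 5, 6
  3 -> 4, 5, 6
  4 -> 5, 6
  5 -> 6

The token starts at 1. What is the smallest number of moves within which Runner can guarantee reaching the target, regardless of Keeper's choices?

3

A0 = {6}
A1: add {4, 5} — 4 (Runner) has 4→6; 5 (Runner) has 5→6.
A2: add {2, 3} — 2 (Keeper): all of {5, 6} already in; 3 (Keeper): all of {4, 5, 6} already in.
A3: add {1} — 1 (Keeper): all of {2, 3, 4, 5} already in.
A3 = all vertices. Fixed point.
1 enters the attractor at level 3, so Runner can force the target in 3 moves from there.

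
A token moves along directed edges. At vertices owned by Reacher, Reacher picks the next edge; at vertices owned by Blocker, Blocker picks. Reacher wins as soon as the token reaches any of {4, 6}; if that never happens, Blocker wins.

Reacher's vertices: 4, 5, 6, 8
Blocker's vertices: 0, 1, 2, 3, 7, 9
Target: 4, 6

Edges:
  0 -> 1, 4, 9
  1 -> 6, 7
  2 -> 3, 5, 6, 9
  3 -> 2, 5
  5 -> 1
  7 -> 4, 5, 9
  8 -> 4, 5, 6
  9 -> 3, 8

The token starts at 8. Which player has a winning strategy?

Reacher

A0 = {4, 6}
A1: add {8} — 8 (Reacher) has 8→4.
A2 = A1; e.g. 0 (Blocker) can still go to 1. Fixed point.
8 ∈ A1, so Reacher can force the target.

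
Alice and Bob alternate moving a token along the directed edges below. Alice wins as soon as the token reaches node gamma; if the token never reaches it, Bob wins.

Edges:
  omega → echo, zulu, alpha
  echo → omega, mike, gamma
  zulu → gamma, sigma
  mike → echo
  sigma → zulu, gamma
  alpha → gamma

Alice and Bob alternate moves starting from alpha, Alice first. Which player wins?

Track states (vertex, player-to-move).
A0 = {(gamma,Alice), (gamma,Bob)}
A1: add {(echo,Alice), (zulu,Alice), (sigma,Alice), (alpha,Alice), (alpha,Bob)}.
(alpha,Alice) ∈ A1 ⇒ Alice forces the target.

Alice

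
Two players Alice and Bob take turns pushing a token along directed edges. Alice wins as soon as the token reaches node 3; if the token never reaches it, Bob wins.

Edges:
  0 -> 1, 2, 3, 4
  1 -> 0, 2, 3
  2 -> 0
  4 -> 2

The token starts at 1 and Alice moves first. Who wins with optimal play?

Track states (vertex, player-to-move).
A0 = {(3,Alice), (3,Bob)}
A1: add {(0,Alice), (1,Alice)}.
(1,Alice) ∈ A1 ⇒ Alice forces the target.

Alice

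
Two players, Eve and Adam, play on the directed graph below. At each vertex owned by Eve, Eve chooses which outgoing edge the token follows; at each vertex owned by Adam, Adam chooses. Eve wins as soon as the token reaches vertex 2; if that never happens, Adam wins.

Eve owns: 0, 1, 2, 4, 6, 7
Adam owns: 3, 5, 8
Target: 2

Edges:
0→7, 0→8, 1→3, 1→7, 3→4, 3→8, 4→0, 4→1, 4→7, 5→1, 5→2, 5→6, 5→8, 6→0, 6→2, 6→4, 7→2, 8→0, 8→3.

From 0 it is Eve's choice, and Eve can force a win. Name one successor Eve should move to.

A0 = {2}
A1: add {6, 7} — 6 (Eve) has 6→2; 7 (Eve) has 7→2.
A2: add {0, 1, 4} — 0 (Eve) has 0→7; 1 (Eve) has 1→7; 4 (Eve) has 4→7.
A3 = A2; e.g. 3 (Adam) can still go to 8. Fixed point.
From 0, successor 7 is in the attractor (rank 1); the other successor 8 is not.

7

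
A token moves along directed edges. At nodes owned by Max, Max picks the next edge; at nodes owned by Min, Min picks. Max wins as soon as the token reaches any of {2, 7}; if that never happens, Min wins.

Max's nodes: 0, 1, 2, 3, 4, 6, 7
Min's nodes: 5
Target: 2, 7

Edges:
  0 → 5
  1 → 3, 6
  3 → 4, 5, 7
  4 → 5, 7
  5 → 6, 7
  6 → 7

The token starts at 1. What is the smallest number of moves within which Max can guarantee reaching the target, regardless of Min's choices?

2

A0 = {2, 7}
A1: add {3, 4, 6} — 3 (Max) has 3→7; 4 (Max) has 4→7; 6 (Max) has 6→7.
A2: add {1, 5} — 1 (Max) has 1→3; 5 (Min): all of {6, 7} already in.
1 enters the attractor at level 2, so Max can force the target in 2 moves from there.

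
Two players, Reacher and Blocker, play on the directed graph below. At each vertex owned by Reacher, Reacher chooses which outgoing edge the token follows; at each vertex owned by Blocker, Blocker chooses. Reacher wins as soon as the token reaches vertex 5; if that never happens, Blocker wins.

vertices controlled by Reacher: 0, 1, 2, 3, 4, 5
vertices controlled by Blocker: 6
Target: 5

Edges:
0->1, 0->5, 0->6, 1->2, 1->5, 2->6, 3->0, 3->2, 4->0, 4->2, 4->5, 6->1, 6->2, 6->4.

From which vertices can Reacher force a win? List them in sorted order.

A0 = {5}
A1: add {0, 1, 4} — 0 (Reacher) has 0→5; 1 (Reacher) has 1→5; 4 (Reacher) has 4→5.
A2: add {3} — 3 (Reacher) has 3→0.
A3 = A2; e.g. 2 (Reacher) has no edge into A2. Fixed point.
Reacher's winning region = {0, 1, 3, 4, 5}.

0, 1, 3, 4, 5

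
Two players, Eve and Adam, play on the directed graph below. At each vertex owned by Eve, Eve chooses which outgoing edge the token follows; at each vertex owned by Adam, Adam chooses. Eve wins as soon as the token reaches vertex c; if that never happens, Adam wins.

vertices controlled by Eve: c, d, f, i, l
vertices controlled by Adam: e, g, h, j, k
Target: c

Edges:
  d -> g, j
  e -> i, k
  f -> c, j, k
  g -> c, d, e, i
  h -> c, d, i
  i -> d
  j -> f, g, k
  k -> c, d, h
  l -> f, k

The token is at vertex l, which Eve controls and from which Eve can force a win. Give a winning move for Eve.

A0 = {c}
A1: add {f} — f (Eve) has f→c.
A2: add {l} — l (Eve) has l→f.
A3 = A2; e.g. d (Eve) has no edge into A2. Fixed point.
From l, successor f is in the attractor (rank 1); the other successor k is not.

f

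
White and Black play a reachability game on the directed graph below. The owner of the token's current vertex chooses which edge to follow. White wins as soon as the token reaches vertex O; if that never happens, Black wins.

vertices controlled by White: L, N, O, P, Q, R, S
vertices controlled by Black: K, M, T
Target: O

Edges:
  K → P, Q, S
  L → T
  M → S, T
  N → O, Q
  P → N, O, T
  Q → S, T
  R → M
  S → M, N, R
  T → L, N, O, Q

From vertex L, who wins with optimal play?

A0 = {O}
A1: add {N, P} — N (White) has N→O; P (White) has P→O.
A2: add {S} — S (White) has S→N.
A3: add {Q} — Q (White) has Q→S.
A4: add {K} — K (Black): all of {P, Q, S} already in.
A5 = A4; e.g. L (White) has no edge into A4. Fixed point.
L never enters the attractor, so Black can avoid the target forever.

Black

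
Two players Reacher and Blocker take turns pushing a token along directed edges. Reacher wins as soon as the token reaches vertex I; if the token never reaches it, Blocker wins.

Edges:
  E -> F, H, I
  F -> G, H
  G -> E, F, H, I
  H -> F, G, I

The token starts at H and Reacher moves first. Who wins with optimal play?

Reacher

Track states (vertex, player-to-move).
A0 = {(I,Reacher), (I,Blocker)}
A1: add {(E,Reacher), (G,Reacher), (H,Reacher)}.
(H,Reacher) ∈ A1 ⇒ Reacher forces the target.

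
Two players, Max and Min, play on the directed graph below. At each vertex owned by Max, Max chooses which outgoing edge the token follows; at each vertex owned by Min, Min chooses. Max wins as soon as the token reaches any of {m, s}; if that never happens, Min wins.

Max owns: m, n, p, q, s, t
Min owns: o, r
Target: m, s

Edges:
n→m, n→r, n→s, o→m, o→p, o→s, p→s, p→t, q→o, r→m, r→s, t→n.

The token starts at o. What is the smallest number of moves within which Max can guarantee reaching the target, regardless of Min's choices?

2

A0 = {m, s}
A1: add {n, p, r} — n (Max) has n→m; p (Max) has p→s; r (Min): all of {m, s} already in.
A2: add {o, t} — o (Min): all of {m, p, s} already in; t (Max) has t→n.
o enters the attractor at level 2, so Max can force the target in 2 moves from there.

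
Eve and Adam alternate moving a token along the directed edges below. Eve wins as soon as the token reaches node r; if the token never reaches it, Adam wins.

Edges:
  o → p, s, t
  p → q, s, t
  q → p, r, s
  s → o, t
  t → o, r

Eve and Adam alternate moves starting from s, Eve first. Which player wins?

Track states (vertex, player-to-move).
A0 = {(r,Eve), (r,Adam)}
A1: add {(q,Eve), (t,Eve)}.
A2 = A1; e.g. (o,Eve) stays out. (s,Eve) never enters ⇒ Adam avoids the target.

Adam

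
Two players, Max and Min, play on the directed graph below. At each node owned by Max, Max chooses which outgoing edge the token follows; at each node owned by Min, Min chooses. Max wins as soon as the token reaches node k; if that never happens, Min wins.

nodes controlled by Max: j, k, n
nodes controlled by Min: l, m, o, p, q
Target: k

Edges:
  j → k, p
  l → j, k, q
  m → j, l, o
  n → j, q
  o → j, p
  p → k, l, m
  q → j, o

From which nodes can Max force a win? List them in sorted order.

A0 = {k}
A1: add {j} — j (Max) has j→k.
A2: add {n} — n (Max) has n→j.
A3 = A2; e.g. l (Min) can still go to q. Fixed point.
Max's winning region = {j, k, n}.

j, k, n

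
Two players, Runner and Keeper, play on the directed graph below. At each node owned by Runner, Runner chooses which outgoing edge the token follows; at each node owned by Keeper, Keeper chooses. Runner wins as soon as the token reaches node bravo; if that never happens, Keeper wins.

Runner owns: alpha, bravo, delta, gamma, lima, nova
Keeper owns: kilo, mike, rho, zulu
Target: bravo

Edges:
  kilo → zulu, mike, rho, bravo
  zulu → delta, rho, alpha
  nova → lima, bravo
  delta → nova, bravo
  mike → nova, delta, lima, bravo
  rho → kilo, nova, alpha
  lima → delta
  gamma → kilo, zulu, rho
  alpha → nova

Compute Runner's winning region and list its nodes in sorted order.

A0 = {bravo}
A1: add {delta, nova} — nova (Runner) has nova→bravo; delta (Runner) has delta→bravo.
A2: add {alpha, lima} — lima (Runner) has lima→delta; alpha (Runner) has alpha→nova.
A3: add {mike} — mike (Keeper): all of {nova, delta, lima, bravo} already in.
A4 = A3; e.g. kilo (Keeper) can still go to zulu. Fixed point.
Runner's winning region = {alpha, bravo, delta, lima, mike, nova}.

alpha, bravo, delta, lima, mike, nova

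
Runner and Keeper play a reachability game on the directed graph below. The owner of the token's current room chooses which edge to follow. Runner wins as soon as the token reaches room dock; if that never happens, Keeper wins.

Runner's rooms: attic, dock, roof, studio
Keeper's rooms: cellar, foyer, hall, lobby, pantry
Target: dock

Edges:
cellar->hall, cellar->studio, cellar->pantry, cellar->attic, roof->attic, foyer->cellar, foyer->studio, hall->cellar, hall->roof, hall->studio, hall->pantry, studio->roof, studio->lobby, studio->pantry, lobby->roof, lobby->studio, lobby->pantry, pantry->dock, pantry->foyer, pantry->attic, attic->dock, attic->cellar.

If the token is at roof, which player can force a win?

Runner

A0 = {dock}
A1: add {attic} — attic (Runner) has attic→dock.
A2: add {roof} — roof (Runner) has roof→attic.
roof ∈ A2, so Runner can force the target.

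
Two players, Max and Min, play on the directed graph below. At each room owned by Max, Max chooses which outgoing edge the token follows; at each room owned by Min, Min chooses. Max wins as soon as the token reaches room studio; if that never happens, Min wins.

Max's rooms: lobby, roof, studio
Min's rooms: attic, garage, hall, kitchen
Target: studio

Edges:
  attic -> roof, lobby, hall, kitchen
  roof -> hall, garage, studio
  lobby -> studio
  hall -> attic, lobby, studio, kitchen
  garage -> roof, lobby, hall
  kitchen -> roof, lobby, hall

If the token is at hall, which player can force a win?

A0 = {studio}
A1: add {lobby, roof} — roof (Max) has roof→studio; lobby (Max) has lobby→studio.
A2 = A1; e.g. attic (Min) can still go to hall. Fixed point.
hall never enters the attractor, so Min can avoid the target forever.

Min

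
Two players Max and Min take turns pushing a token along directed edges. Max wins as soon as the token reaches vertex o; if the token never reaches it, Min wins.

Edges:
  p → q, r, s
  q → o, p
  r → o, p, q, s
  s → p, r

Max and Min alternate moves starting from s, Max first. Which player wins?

Track states (vertex, player-to-move).
A0 = {(o,Max), (o,Min)}
A1: add {(q,Max), (r,Max)}.
A2 = A1; e.g. (p,Max) stays out. (s,Max) never enters ⇒ Min avoids the target.

Min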